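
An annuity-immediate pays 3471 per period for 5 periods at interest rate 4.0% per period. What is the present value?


PV = PMT * (1 - (1+i)^(-n)) / i
= 3471 * (1 - (1+0.04)^(-5)) / 0.04
= 3471 * (1 - 0.821927) / 0.04
= 3471 * 4.451822
= 15452.2753


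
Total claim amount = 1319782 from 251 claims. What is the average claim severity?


severity = total / number
= 1319782 / 251
= 5258.0956


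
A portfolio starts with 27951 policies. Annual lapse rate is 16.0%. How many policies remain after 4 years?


remaining = initial * (1 - lapse)^years
= 27951 * (1 - 0.16)^4
= 27951 * 0.497871
= 13916.0024


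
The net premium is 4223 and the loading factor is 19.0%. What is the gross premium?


Gross = net * (1 + loading)
= 4223 * (1 + 0.19)
= 4223 * 1.19
= 5025.37


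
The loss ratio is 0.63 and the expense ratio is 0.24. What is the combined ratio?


Combined ratio = loss ratio + expense ratio
= 0.63 + 0.24
= 0.87


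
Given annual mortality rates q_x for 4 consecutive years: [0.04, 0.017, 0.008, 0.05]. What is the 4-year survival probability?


p_k = 1 - q_k for each year
Survival = product of (1 - q_k)
= 0.96 * 0.983 * 0.992 * 0.95
= 0.8893


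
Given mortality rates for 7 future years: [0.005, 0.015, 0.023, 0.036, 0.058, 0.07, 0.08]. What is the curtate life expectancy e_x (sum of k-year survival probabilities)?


e_x = sum_{k=1}^{n} k_p_x
k_p_x values:
  1_p_x = 0.995
  2_p_x = 0.980075
  3_p_x = 0.957533
  4_p_x = 0.923062
  5_p_x = 0.869524
  6_p_x = 0.808658
  7_p_x = 0.743965
e_x = 6.2778


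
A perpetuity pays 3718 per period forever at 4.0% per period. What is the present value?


PV = PMT / i
= 3718 / 0.04
= 92950.0


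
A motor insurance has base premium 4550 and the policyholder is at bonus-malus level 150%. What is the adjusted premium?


adjusted = base * BM_level / 100
= 4550 * 150 / 100
= 4550 * 1.5
= 6825.0


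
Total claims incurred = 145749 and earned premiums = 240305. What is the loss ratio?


Loss ratio = claims / premiums
= 145749 / 240305
= 0.6065


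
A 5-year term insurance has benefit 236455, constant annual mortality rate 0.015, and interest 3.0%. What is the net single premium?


NSP = benefit * sum_{k=0}^{n-1} k_p_x * q * v^(k+1)
With constant q=0.015, v=0.970874
Sum = 0.066725
NSP = 236455 * 0.066725
= 15777.452


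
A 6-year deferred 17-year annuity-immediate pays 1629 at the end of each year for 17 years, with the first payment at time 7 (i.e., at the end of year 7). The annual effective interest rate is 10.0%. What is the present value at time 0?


PV at time 6 of the 17-year annuity-immediate:
a_n = 1629 * (1-(1+0.1)^(-17))/0.1 = 13067.1103
Discount back 6 years to time 0:
PV = 13067.1103 * (1+0.1)^(-6)
= 13067.1103 * 0.564474
= 7376.0431


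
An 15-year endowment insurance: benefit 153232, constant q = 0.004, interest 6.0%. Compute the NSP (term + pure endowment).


Term component = 5814.0228
Pure endowment = 15_p_x * v^15 * benefit = 0.941651 * 0.417265 * 153232 = 60207.6349
NSP = 66021.6577


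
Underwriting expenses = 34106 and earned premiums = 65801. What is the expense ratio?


Expense ratio = expenses / premiums
= 34106 / 65801
= 0.5183


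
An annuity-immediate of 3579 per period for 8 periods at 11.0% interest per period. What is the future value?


FV = PMT * ((1+i)^n - 1) / i
= 3579 * ((1.11)^8 - 1) / 0.11
= 3579 * (2.304538 - 1) / 0.11
= 42444.9153


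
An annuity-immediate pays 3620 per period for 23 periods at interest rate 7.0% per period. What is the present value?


PV = PMT * (1 - (1+i)^(-n)) / i
= 3620 * (1 - (1+0.07)^(-23)) / 0.07
= 3620 * (1 - 0.210947) / 0.07
= 3620 * 11.272187
= 40805.3183


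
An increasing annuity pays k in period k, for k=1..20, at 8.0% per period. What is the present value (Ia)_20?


(Ia)_n = sum_{k=1}^{n} k * v^k, v = 1/(1+i)
v = 0.925926
Sum computed term by term:
(Ia)_20 = 78.9079


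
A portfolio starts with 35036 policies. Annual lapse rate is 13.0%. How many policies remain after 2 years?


remaining = initial * (1 - lapse)^years
= 35036 * (1 - 0.13)^2
= 35036 * 0.7569
= 26518.7484


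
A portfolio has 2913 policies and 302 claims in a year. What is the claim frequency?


frequency = claims / policies
= 302 / 2913
= 0.1037


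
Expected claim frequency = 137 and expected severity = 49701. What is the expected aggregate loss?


E[S] = E[N] * E[X]
= 137 * 49701
= 6.8090e+06


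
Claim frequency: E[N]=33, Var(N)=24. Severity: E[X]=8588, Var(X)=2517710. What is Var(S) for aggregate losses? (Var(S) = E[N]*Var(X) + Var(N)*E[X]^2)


Var(S) = E[N]*Var(X) + Var(N)*E[X]^2
= 33*2517710 + 24*8588^2
= 83084430 + 1770089856
= 1.8532e+09


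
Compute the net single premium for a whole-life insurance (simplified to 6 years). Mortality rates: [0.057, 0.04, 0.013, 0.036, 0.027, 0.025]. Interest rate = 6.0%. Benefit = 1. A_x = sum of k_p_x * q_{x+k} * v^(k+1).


v = 0.943396
Year 0: k_p_x=1.0, q=0.057, term=0.053774
Year 1: k_p_x=0.943, q=0.04, term=0.033571
Year 2: k_p_x=0.90528, q=0.013, term=0.009881
Year 3: k_p_x=0.893511, q=0.036, term=0.025479
Year 4: k_p_x=0.861345, q=0.027, term=0.017378
Year 5: k_p_x=0.838089, q=0.025, term=0.01477
A_x = 0.1549


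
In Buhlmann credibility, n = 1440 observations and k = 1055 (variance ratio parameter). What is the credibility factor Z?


Z = n / (n + k)
= 1440 / (1440 + 1055)
= 1440 / 2495
= 0.5772


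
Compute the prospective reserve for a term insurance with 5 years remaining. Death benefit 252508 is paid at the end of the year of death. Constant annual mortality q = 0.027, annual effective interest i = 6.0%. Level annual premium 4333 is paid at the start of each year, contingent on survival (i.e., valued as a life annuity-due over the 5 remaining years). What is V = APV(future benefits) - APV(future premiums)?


v = 1/(1+i) = 0.943396
APV(future benefits) per unit = sum_{k=0}^{4} k_p_x * q * v^(k+1) = 0.108099
APV(future benefits) = 252508 * 0.108099 = 27295.8839
Life annuity-due factor ä_{x:5} = sum_{k=0}^{4} k_p_x * v^k = 4.24389
APV(future premiums) = 4333 * 4.24389 = 18388.7755
V = 27295.8839 - 18388.7755
= 8907.1084


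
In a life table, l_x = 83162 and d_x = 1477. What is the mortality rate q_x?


q_x = d_x / l_x
= 1477 / 83162
= 0.0178


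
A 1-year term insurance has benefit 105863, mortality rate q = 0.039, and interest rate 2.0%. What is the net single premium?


NSP = benefit * q * v
v = 1/(1+i) = 0.980392
NSP = 105863 * 0.039 * 0.980392
= 4047.7029


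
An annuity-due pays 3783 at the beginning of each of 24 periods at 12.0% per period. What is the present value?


PV_due = PMT * (1-(1+i)^(-n))/i * (1+i)
PV_immediate = 29448.0667
PV_due = 29448.0667 * 1.12
= 32981.8347


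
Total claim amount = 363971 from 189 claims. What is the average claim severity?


severity = total / number
= 363971 / 189
= 1925.7725


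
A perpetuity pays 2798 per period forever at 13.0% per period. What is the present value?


PV = PMT / i
= 2798 / 0.13
= 21523.0769


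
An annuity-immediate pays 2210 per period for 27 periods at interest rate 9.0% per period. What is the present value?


PV = PMT * (1 - (1+i)^(-n)) / i
= 2210 * (1 - (1+0.09)^(-27)) / 0.09
= 2210 * (1 - 0.097608) / 0.09
= 2210 * 10.02658
= 22158.7416


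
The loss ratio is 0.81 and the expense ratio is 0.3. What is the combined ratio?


Combined ratio = loss ratio + expense ratio
= 0.81 + 0.3
= 1.11


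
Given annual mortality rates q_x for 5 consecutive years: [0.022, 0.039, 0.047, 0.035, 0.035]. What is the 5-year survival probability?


p_k = 1 - q_k for each year
Survival = product of (1 - q_k)
= 0.978 * 0.961 * 0.953 * 0.965 * 0.965
= 0.8341


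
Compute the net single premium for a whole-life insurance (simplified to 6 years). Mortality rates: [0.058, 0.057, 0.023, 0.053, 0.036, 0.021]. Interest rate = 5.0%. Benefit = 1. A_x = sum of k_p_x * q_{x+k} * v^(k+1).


v = 0.952381
Year 0: k_p_x=1.0, q=0.058, term=0.055238
Year 1: k_p_x=0.942, q=0.057, term=0.048702
Year 2: k_p_x=0.888306, q=0.023, term=0.017649
Year 3: k_p_x=0.867875, q=0.053, term=0.037842
Year 4: k_p_x=0.821878, q=0.036, term=0.023183
Year 5: k_p_x=0.79229, q=0.021, term=0.012416
A_x = 0.195


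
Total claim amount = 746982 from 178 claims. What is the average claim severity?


severity = total / number
= 746982 / 178
= 4196.5281


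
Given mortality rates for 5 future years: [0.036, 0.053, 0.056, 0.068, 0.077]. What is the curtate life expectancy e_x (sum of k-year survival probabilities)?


e_x = sum_{k=1}^{n} k_p_x
k_p_x values:
  1_p_x = 0.964
  2_p_x = 0.912908
  3_p_x = 0.861785
  4_p_x = 0.803184
  5_p_x = 0.741339
e_x = 4.2832


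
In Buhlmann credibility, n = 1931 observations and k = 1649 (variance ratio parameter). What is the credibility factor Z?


Z = n / (n + k)
= 1931 / (1931 + 1649)
= 1931 / 3580
= 0.5394


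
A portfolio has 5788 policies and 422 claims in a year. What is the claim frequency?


frequency = claims / policies
= 422 / 5788
= 0.0729


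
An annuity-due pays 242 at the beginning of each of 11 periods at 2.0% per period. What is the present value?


PV_due = PMT * (1-(1+i)^(-n))/i * (1+i)
PV_immediate = 2368.4172
PV_due = 2368.4172 * 1.02
= 2415.7856


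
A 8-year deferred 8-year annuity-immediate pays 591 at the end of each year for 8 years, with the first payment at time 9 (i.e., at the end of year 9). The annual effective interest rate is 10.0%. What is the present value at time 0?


PV at time 8 of the 8-year annuity-immediate:
a_n = 591 * (1-(1+0.1)^(-8))/0.1 = 3152.9414
Discount back 8 years to time 0:
PV = 3152.9414 * (1+0.1)^(-8)
= 3152.9414 * 0.466507
= 1470.8704


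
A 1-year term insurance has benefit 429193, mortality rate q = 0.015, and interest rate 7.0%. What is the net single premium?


NSP = benefit * q * v
v = 1/(1+i) = 0.934579
NSP = 429193 * 0.015 * 0.934579
= 6016.7243


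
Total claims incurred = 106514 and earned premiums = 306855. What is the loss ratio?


Loss ratio = claims / premiums
= 106514 / 306855
= 0.3471


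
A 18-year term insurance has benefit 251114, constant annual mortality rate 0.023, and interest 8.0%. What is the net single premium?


NSP = benefit * sum_{k=0}^{n-1} k_p_x * q * v^(k+1)
With constant q=0.023, v=0.925926
Sum = 0.186542
NSP = 251114 * 0.186542
= 46843.2692


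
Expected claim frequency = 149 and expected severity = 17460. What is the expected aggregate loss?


E[S] = E[N] * E[X]
= 149 * 17460
= 2.6015e+06


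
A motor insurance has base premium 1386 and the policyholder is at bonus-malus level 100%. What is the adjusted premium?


adjusted = base * BM_level / 100
= 1386 * 100 / 100
= 1386 * 1.0
= 1386.0


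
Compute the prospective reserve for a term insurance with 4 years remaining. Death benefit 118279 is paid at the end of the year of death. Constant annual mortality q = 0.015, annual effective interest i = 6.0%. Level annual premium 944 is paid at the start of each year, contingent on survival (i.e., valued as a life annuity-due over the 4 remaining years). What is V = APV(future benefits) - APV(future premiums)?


v = 1/(1+i) = 0.943396
APV(future benefits) per unit = sum_{k=0}^{3} k_p_x * q * v^(k+1) = 0.050875
APV(future benefits) = 118279 * 0.050875 = 6017.4035
Life annuity-due factor ä_{x:4} = sum_{k=0}^{3} k_p_x * v^k = 3.595142
APV(future premiums) = 944 * 3.595142 = 3393.8144
V = 6017.4035 - 3393.8144
= 2623.5891


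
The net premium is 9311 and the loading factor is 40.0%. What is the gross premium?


Gross = net * (1 + loading)
= 9311 * (1 + 0.4)
= 9311 * 1.4
= 13035.4


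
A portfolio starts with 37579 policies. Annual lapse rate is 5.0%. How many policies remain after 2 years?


remaining = initial * (1 - lapse)^years
= 37579 * (1 - 0.05)^2
= 37579 * 0.9025
= 33915.0475


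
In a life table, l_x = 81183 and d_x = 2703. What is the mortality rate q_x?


q_x = d_x / l_x
= 2703 / 81183
= 0.0333


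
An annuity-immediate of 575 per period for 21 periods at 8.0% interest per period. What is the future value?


FV = PMT * ((1+i)^n - 1) / i
= 575 * ((1.08)^21 - 1) / 0.08
= 575 * (5.033834 - 1) / 0.08
= 28993.1798


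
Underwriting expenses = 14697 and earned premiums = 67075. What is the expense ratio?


Expense ratio = expenses / premiums
= 14697 / 67075
= 0.2191


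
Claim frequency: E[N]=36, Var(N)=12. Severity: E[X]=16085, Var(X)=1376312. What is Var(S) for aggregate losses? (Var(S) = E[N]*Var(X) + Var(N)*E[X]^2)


Var(S) = E[N]*Var(X) + Var(N)*E[X]^2
= 36*1376312 + 12*16085^2
= 49547232 + 3104726700
= 3.1543e+09


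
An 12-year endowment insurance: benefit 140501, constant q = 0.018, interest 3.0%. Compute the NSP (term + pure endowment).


Term component = 22971.0888
Pure endowment = 12_p_x * v^12 * benefit = 0.804151 * 0.70138 * 140501 = 79244.7633
NSP = 102215.852


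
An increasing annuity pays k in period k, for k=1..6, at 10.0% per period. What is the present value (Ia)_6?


(Ia)_n = sum_{k=1}^{n} k * v^k, v = 1/(1+i)
v = 0.909091
Sum computed term by term:
(Ia)_6 = 14.0394


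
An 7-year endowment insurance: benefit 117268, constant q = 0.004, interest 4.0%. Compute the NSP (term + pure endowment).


Term component = 2783.5825
Pure endowment = 7_p_x * v^7 * benefit = 0.972334 * 0.759918 * 117268 = 86648.5924
NSP = 89432.1749


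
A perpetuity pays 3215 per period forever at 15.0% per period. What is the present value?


PV = PMT / i
= 3215 / 0.15
= 21433.3333


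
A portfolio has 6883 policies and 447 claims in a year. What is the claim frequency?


frequency = claims / policies
= 447 / 6883
= 0.0649


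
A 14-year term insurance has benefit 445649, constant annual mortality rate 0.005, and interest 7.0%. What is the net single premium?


NSP = benefit * sum_{k=0}^{n-1} k_p_x * q * v^(k+1)
With constant q=0.005, v=0.934579
Sum = 0.042564
NSP = 445649 * 0.042564
= 18968.7552


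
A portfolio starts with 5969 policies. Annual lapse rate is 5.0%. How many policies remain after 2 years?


remaining = initial * (1 - lapse)^years
= 5969 * (1 - 0.05)^2
= 5969 * 0.9025
= 5387.0225


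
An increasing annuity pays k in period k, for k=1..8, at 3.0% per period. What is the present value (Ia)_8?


(Ia)_n = sum_{k=1}^{n} k * v^k, v = 1/(1+i)
v = 0.970874
Sum computed term by term:
(Ia)_8 = 30.5003


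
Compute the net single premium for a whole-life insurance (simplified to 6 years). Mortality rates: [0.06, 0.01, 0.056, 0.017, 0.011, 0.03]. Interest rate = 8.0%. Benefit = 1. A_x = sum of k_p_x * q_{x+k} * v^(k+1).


v = 0.925926
Year 0: k_p_x=1.0, q=0.06, term=0.055556
Year 1: k_p_x=0.94, q=0.01, term=0.008059
Year 2: k_p_x=0.9306, q=0.056, term=0.041369
Year 3: k_p_x=0.878486, q=0.017, term=0.010977
Year 4: k_p_x=0.863552, q=0.011, term=0.006465
Year 5: k_p_x=0.854053, q=0.03, term=0.016146
A_x = 0.1386


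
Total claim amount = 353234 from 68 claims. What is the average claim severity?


severity = total / number
= 353234 / 68
= 5194.6176


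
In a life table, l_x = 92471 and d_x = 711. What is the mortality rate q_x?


q_x = d_x / l_x
= 711 / 92471
= 0.0077


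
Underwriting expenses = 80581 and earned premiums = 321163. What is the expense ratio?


Expense ratio = expenses / premiums
= 80581 / 321163
= 0.2509


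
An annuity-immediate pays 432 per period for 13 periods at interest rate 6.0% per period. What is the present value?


PV = PMT * (1 - (1+i)^(-n)) / i
= 432 * (1 - (1+0.06)^(-13)) / 0.06
= 432 * (1 - 0.468839) / 0.06
= 432 * 8.852683
= 3824.359


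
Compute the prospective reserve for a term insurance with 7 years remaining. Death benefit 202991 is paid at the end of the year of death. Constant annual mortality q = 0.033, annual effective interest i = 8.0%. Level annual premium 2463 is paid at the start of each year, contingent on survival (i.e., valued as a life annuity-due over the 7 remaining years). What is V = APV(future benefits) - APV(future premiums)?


v = 1/(1+i) = 0.925926
APV(future benefits) per unit = sum_{k=0}^{6} k_p_x * q * v^(k+1) = 0.157308
APV(future benefits) = 202991 * 0.157308 = 31932.1962
Life annuity-due factor ä_{x:7} = sum_{k=0}^{6} k_p_x * v^k = 5.148276
APV(future premiums) = 2463 * 5.148276 = 12680.2038
V = 31932.1962 - 12680.2038
= 19251.9924


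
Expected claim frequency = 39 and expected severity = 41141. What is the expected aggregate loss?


E[S] = E[N] * E[X]
= 39 * 41141
= 1.6045e+06


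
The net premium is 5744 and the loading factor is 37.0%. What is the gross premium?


Gross = net * (1 + loading)
= 5744 * (1 + 0.37)
= 5744 * 1.37
= 7869.28


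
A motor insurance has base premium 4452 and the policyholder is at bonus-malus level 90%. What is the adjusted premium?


adjusted = base * BM_level / 100
= 4452 * 90 / 100
= 4452 * 0.9
= 4006.8


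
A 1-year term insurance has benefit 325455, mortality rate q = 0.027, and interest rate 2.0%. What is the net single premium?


NSP = benefit * q * v
v = 1/(1+i) = 0.980392
NSP = 325455 * 0.027 * 0.980392
= 8614.9853


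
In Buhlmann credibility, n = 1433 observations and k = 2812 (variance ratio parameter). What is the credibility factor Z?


Z = n / (n + k)
= 1433 / (1433 + 2812)
= 1433 / 4245
= 0.3376


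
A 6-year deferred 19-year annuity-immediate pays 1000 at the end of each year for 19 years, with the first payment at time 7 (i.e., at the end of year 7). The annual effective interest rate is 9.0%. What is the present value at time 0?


PV at time 6 of the 19-year annuity-immediate:
a_n = 1000 * (1-(1+0.09)^(-19))/0.09 = 8950.1148
Discount back 6 years to time 0:
PV = 8950.1148 * (1+0.09)^(-6)
= 8950.1148 * 0.596267
= 5336.661


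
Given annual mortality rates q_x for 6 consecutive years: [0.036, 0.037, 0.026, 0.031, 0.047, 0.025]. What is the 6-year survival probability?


p_k = 1 - q_k for each year
Survival = product of (1 - q_k)
= 0.964 * 0.963 * 0.974 * 0.969 * 0.953 * 0.975
= 0.8141


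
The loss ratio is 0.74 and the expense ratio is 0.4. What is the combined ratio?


Combined ratio = loss ratio + expense ratio
= 0.74 + 0.4
= 1.14


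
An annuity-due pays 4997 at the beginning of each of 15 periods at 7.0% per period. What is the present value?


PV_due = PMT * (1-(1+i)^(-n))/i * (1+i)
PV_immediate = 45512.2463
PV_due = 45512.2463 * 1.07
= 48698.1035


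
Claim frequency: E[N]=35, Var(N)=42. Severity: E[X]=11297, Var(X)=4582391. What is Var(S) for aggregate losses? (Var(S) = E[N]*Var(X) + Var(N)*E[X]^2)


Var(S) = E[N]*Var(X) + Var(N)*E[X]^2
= 35*4582391 + 42*11297^2
= 160383685 + 5360132778
= 5.5205e+09


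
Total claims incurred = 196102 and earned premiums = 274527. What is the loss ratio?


Loss ratio = claims / premiums
= 196102 / 274527
= 0.7143


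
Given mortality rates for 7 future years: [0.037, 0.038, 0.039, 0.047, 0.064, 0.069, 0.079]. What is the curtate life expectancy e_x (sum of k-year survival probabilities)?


e_x = sum_{k=1}^{n} k_p_x
k_p_x values:
  1_p_x = 0.963
  2_p_x = 0.926406
  3_p_x = 0.890276
  4_p_x = 0.848433
  5_p_x = 0.794133
  6_p_x = 0.739338
  7_p_x = 0.680931
e_x = 5.8425


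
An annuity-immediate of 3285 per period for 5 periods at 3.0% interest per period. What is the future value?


FV = PMT * ((1+i)^n - 1) / i
= 3285 * ((1.03)^5 - 1) / 0.03
= 3285 * (1.159274 - 1) / 0.03
= 17440.5111


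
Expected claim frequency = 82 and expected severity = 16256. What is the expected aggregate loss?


E[S] = E[N] * E[X]
= 82 * 16256
= 1.3330e+06


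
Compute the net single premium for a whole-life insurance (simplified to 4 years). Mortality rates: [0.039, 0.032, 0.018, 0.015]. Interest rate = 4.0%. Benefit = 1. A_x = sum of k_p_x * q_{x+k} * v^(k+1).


v = 0.961538
Year 0: k_p_x=1.0, q=0.039, term=0.0375
Year 1: k_p_x=0.961, q=0.032, term=0.028432
Year 2: k_p_x=0.930248, q=0.018, term=0.014886
Year 3: k_p_x=0.913504, q=0.015, term=0.011713
A_x = 0.0925


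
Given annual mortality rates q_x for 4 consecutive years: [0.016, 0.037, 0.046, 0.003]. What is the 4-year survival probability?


p_k = 1 - q_k for each year
Survival = product of (1 - q_k)
= 0.984 * 0.963 * 0.954 * 0.997
= 0.9013


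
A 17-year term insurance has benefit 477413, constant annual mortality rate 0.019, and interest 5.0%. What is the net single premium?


NSP = benefit * sum_{k=0}^{n-1} k_p_x * q * v^(k+1)
With constant q=0.019, v=0.952381
Sum = 0.188654
NSP = 477413 * 0.188654
= 90065.9879


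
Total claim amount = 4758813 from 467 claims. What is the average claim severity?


severity = total / number
= 4758813 / 467
= 10190.1777


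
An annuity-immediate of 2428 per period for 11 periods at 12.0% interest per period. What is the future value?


FV = PMT * ((1+i)^n - 1) / i
= 2428 * ((1.12)^11 - 1) / 0.12
= 2428 * (3.47855 - 1) / 0.12
= 50149.3282


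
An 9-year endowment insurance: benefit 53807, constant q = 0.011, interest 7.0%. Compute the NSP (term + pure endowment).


Term component = 3709.1408
Pure endowment = 9_p_x * v^9 * benefit = 0.905246 * 0.543934 * 53807 = 26494.2362
NSP = 30203.377


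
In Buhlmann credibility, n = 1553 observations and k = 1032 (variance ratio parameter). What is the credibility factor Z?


Z = n / (n + k)
= 1553 / (1553 + 1032)
= 1553 / 2585
= 0.6008


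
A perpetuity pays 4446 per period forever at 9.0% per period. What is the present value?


PV = PMT / i
= 4446 / 0.09
= 49400.0


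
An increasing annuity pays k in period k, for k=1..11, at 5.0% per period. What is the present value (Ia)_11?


(Ia)_n = sum_{k=1}^{n} k * v^k, v = 1/(1+i)
v = 0.952381
Sum computed term by term:
(Ia)_11 = 45.8053


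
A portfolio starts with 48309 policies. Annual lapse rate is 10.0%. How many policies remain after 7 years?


remaining = initial * (1 - lapse)^years
= 48309 * (1 - 0.1)^7
= 48309 * 0.478297
= 23106.0449


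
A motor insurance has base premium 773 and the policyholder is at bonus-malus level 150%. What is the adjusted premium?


adjusted = base * BM_level / 100
= 773 * 150 / 100
= 773 * 1.5
= 1159.5


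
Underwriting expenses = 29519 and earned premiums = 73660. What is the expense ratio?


Expense ratio = expenses / premiums
= 29519 / 73660
= 0.4007


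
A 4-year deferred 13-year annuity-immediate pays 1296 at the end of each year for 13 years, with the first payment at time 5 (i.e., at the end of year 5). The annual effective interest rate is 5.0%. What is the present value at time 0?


PV at time 4 of the 13-year annuity-immediate:
a_n = 1296 * (1-(1+0.05)^(-13))/0.05 = 12174.0706
Discount back 4 years to time 0:
PV = 12174.0706 * (1+0.05)^(-4)
= 12174.0706 * 0.822702
= 10015.638


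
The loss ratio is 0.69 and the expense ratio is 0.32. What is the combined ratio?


Combined ratio = loss ratio + expense ratio
= 0.69 + 0.32
= 1.01


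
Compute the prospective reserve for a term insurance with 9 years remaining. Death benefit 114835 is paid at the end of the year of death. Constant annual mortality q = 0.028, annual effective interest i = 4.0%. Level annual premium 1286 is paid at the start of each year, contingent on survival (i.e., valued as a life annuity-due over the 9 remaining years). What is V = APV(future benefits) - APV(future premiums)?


v = 1/(1+i) = 0.961538
APV(future benefits) per unit = sum_{k=0}^{8} k_p_x * q * v^(k+1) = 0.187714
APV(future benefits) = 114835 * 0.187714 = 21556.1886
Life annuity-due factor ä_{x:9} = sum_{k=0}^{8} k_p_x * v^k = 6.972251
APV(future premiums) = 1286 * 6.972251 = 8966.3147
V = 21556.1886 - 8966.3147
= 12589.8739


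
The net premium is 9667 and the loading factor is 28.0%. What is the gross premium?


Gross = net * (1 + loading)
= 9667 * (1 + 0.28)
= 9667 * 1.28
= 12373.76


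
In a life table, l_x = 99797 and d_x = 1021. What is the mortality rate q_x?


q_x = d_x / l_x
= 1021 / 99797
= 0.0102


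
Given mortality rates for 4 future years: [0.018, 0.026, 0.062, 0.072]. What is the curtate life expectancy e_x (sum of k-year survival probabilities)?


e_x = sum_{k=1}^{n} k_p_x
k_p_x values:
  1_p_x = 0.982
  2_p_x = 0.956468
  3_p_x = 0.897167
  4_p_x = 0.832571
e_x = 3.6682


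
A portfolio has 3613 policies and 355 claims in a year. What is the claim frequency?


frequency = claims / policies
= 355 / 3613
= 0.0983


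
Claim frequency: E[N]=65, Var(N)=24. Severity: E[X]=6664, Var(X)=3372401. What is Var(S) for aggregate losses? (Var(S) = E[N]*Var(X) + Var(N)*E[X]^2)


Var(S) = E[N]*Var(X) + Var(N)*E[X]^2
= 65*3372401 + 24*6664^2
= 219206065 + 1065813504
= 1.2850e+09


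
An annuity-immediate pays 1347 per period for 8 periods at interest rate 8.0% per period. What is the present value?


PV = PMT * (1 - (1+i)^(-n)) / i
= 1347 * (1 - (1+0.08)^(-8)) / 0.08
= 1347 * (1 - 0.540269) / 0.08
= 1347 * 5.746639
= 7740.7227


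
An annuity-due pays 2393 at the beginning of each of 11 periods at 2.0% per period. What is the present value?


PV_due = PMT * (1-(1+i)^(-n))/i * (1+i)
PV_immediate = 23419.9274
PV_due = 23419.9274 * 1.02
= 23888.3259


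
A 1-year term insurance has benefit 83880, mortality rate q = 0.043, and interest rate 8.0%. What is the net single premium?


NSP = benefit * q * v
v = 1/(1+i) = 0.925926
NSP = 83880 * 0.043 * 0.925926
= 3339.6667


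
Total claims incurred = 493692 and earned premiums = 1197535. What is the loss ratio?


Loss ratio = claims / premiums
= 493692 / 1197535
= 0.4123


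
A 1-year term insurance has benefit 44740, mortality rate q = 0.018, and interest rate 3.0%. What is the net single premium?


NSP = benefit * q * v
v = 1/(1+i) = 0.970874
NSP = 44740 * 0.018 * 0.970874
= 781.8641


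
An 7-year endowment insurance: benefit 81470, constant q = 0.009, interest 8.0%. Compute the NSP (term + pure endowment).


Term component = 3726.2233
Pure endowment = 7_p_x * v^7 * benefit = 0.938676 * 0.58349 * 81470 = 44621.7922
NSP = 48348.0155


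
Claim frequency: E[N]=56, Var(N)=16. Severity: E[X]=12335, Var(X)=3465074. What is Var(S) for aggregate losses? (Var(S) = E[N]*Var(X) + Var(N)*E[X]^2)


Var(S) = E[N]*Var(X) + Var(N)*E[X]^2
= 56*3465074 + 16*12335^2
= 194044144 + 2434435600
= 2.6285e+09


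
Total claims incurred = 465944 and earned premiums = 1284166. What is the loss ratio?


Loss ratio = claims / premiums
= 465944 / 1284166
= 0.3628


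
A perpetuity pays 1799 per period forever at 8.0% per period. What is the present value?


PV = PMT / i
= 1799 / 0.08
= 22487.5


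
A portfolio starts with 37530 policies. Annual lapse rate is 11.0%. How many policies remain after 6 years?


remaining = initial * (1 - lapse)^years
= 37530 * (1 - 0.11)^6
= 37530 * 0.496981
= 18651.7078


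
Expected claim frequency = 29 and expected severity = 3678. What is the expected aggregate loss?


E[S] = E[N] * E[X]
= 29 * 3678
= 106662


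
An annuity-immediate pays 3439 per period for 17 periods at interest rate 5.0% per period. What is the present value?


PV = PMT * (1 - (1+i)^(-n)) / i
= 3439 * (1 - (1+0.05)^(-17)) / 0.05
= 3439 * (1 - 0.436297) / 0.05
= 3439 * 11.274066
= 38771.5138


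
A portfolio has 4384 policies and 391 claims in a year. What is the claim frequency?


frequency = claims / policies
= 391 / 4384
= 0.0892


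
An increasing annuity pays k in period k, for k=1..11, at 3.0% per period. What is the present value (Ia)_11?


(Ia)_n = sum_{k=1}^{n} k * v^k, v = 1/(1+i)
v = 0.970874
Sum computed term by term:
(Ia)_11 = 52.7856


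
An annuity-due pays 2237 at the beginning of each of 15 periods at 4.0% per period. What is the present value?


PV_due = PMT * (1-(1+i)^(-n))/i * (1+i)
PV_immediate = 24871.8327
PV_due = 24871.8327 * 1.04
= 25866.706


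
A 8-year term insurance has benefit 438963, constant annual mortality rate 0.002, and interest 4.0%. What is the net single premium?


NSP = benefit * sum_{k=0}^{n-1} k_p_x * q * v^(k+1)
With constant q=0.002, v=0.961538
Sum = 0.013377
NSP = 438963 * 0.013377
= 5872.0567


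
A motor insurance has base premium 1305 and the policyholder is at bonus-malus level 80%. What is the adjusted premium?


adjusted = base * BM_level / 100
= 1305 * 80 / 100
= 1305 * 0.8
= 1044.0


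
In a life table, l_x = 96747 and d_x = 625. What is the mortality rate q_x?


q_x = d_x / l_x
= 625 / 96747
= 0.0065


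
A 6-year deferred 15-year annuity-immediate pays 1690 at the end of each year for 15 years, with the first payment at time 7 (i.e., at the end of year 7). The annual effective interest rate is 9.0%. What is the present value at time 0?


PV at time 6 of the 15-year annuity-immediate:
a_n = 1690 * (1-(1+0.09)^(-15))/0.09 = 13622.5634
Discount back 6 years to time 0:
PV = 13622.5634 * (1+0.09)^(-6)
= 13622.5634 * 0.596267
= 8122.6895


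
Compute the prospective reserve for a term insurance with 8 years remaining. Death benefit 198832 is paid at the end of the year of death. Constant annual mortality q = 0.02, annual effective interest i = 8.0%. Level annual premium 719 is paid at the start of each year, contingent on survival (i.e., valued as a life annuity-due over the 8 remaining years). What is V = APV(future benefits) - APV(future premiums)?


v = 1/(1+i) = 0.925926
APV(future benefits) per unit = sum_{k=0}^{7} k_p_x * q * v^(k+1) = 0.108072
APV(future benefits) = 198832 * 0.108072 = 21488.1405
Life annuity-due factor ä_{x:8} = sum_{k=0}^{7} k_p_x * v^k = 5.835879
APV(future premiums) = 719 * 5.835879 = 4195.9973
V = 21488.1405 - 4195.9973
= 17292.1432


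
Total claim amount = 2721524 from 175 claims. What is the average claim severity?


severity = total / number
= 2721524 / 175
= 15551.5657


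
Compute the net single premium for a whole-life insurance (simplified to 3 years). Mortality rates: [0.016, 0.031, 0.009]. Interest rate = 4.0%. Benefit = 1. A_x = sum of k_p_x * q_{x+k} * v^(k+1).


v = 0.961538
Year 0: k_p_x=1.0, q=0.016, term=0.015385
Year 1: k_p_x=0.984, q=0.031, term=0.028203
Year 2: k_p_x=0.953496, q=0.009, term=0.007629
A_x = 0.0512


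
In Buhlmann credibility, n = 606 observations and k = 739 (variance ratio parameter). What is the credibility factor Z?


Z = n / (n + k)
= 606 / (606 + 739)
= 606 / 1345
= 0.4506


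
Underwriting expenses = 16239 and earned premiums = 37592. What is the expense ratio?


Expense ratio = expenses / premiums
= 16239 / 37592
= 0.432


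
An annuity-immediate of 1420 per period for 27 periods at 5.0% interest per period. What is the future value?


FV = PMT * ((1+i)^n - 1) / i
= 1420 * ((1.05)^27 - 1) / 0.05
= 1420 * (3.733456 - 1) / 0.05
= 77630.1596


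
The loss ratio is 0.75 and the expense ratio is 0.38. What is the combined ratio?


Combined ratio = loss ratio + expense ratio
= 0.75 + 0.38
= 1.13


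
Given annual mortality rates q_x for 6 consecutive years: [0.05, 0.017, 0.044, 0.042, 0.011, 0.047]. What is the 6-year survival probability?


p_k = 1 - q_k for each year
Survival = product of (1 - q_k)
= 0.95 * 0.983 * 0.956 * 0.958 * 0.989 * 0.953
= 0.8061


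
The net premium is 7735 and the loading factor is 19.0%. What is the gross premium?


Gross = net * (1 + loading)
= 7735 * (1 + 0.19)
= 7735 * 1.19
= 9204.65


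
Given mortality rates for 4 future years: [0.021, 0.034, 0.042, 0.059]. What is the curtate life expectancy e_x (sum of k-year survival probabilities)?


e_x = sum_{k=1}^{n} k_p_x
k_p_x values:
  1_p_x = 0.979
  2_p_x = 0.945714
  3_p_x = 0.905994
  4_p_x = 0.85254
e_x = 3.6832


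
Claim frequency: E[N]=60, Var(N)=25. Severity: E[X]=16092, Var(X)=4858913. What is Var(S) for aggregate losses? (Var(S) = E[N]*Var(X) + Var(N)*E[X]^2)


Var(S) = E[N]*Var(X) + Var(N)*E[X]^2
= 60*4858913 + 25*16092^2
= 291534780 + 6473811600
= 6.7653e+09


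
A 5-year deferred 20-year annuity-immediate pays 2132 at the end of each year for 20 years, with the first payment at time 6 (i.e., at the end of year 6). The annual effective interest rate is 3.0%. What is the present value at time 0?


PV at time 5 of the 20-year annuity-immediate:
a_n = 2132 * (1-(1+0.03)^(-20))/0.03 = 31718.7764
Discount back 5 years to time 0:
PV = 31718.7764 * (1+0.03)^(-5)
= 31718.7764 * 0.862609
= 27360.8952


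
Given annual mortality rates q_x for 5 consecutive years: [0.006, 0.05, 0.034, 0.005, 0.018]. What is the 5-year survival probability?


p_k = 1 - q_k for each year
Survival = product of (1 - q_k)
= 0.994 * 0.95 * 0.966 * 0.995 * 0.982
= 0.8913


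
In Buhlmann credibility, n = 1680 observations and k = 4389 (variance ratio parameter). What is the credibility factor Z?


Z = n / (n + k)
= 1680 / (1680 + 4389)
= 1680 / 6069
= 0.2768


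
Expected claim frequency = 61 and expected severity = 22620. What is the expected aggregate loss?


E[S] = E[N] * E[X]
= 61 * 22620
= 1.3798e+06


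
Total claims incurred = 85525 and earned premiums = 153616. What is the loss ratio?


Loss ratio = claims / premiums
= 85525 / 153616
= 0.5567


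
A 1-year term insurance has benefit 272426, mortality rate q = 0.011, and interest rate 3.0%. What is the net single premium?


NSP = benefit * q * v
v = 1/(1+i) = 0.970874
NSP = 272426 * 0.011 * 0.970874
= 2909.4039


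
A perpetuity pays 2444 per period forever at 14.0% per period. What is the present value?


PV = PMT / i
= 2444 / 0.14
= 17457.1429


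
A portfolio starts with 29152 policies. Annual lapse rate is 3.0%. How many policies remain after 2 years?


remaining = initial * (1 - lapse)^years
= 29152 * (1 - 0.03)^2
= 29152 * 0.9409
= 27429.1168


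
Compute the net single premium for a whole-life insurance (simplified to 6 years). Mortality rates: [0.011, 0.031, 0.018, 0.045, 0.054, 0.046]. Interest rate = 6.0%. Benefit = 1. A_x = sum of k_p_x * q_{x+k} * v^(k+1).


v = 0.943396
Year 0: k_p_x=1.0, q=0.011, term=0.010377
Year 1: k_p_x=0.989, q=0.031, term=0.027286
Year 2: k_p_x=0.958341, q=0.018, term=0.014484
Year 3: k_p_x=0.941091, q=0.045, term=0.033544
Year 4: k_p_x=0.898742, q=0.054, term=0.036266
Year 5: k_p_x=0.85021, q=0.046, term=0.027571
A_x = 0.1495


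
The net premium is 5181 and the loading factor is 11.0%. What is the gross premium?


Gross = net * (1 + loading)
= 5181 * (1 + 0.11)
= 5181 * 1.11
= 5750.91


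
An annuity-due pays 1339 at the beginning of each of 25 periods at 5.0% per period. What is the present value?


PV_due = PMT * (1-(1+i)^(-n))/i * (1+i)
PV_immediate = 18871.7918
PV_due = 18871.7918 * 1.05
= 19815.3814


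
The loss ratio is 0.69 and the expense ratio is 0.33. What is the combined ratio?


Combined ratio = loss ratio + expense ratio
= 0.69 + 0.33
= 1.02


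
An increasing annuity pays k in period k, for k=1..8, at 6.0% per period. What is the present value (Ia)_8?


(Ia)_n = sum_{k=1}^{n} k * v^k, v = 1/(1+i)
v = 0.943396
Sum computed term by term:
(Ia)_8 = 26.0514


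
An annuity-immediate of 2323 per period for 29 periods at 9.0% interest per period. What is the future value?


FV = PMT * ((1+i)^n - 1) / i
= 2323 * ((1.09)^29 - 1) / 0.09
= 2323 * (12.172182 - 1) / 0.09
= 288366.4331


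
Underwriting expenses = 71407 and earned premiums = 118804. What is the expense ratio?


Expense ratio = expenses / premiums
= 71407 / 118804
= 0.601


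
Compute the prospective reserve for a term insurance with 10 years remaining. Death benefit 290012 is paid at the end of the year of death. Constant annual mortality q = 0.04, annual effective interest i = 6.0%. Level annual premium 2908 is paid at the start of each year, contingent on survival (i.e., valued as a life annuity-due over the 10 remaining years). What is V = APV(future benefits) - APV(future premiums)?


v = 1/(1+i) = 0.943396
APV(future benefits) per unit = sum_{k=0}^{9} k_p_x * q * v^(k+1) = 0.251504
APV(future benefits) = 290012 * 0.251504 = 72939.2858
Life annuity-due factor ä_{x:10} = sum_{k=0}^{9} k_p_x * v^k = 6.664866
APV(future premiums) = 2908 * 6.664866 = 19381.4299
V = 72939.2858 - 19381.4299
= 53557.8559


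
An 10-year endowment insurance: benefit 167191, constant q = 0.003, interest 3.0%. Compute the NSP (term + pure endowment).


Term component = 4224.3077
Pure endowment = 10_p_x * v^10 * benefit = 0.970402 * 0.744094 * 167191 = 120723.6149
NSP = 124947.9227


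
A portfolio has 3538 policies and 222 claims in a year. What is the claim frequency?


frequency = claims / policies
= 222 / 3538
= 0.0627


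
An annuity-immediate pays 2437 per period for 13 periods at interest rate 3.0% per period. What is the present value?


PV = PMT * (1 - (1+i)^(-n)) / i
= 2437 * (1 - (1+0.03)^(-13)) / 0.03
= 2437 * (1 - 0.680951) / 0.03
= 2437 * 10.634955
= 25917.3861


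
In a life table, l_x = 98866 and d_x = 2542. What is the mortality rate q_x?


q_x = d_x / l_x
= 2542 / 98866
= 0.0257


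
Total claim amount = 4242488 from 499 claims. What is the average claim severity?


severity = total / number
= 4242488 / 499
= 8501.98


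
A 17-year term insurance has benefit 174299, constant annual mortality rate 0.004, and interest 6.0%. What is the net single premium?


NSP = benefit * sum_{k=0}^{n-1} k_p_x * q * v^(k+1)
With constant q=0.004, v=0.943396
Sum = 0.040819
NSP = 174299 * 0.040819
= 7114.626


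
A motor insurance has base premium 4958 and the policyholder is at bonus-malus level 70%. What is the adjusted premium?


adjusted = base * BM_level / 100
= 4958 * 70 / 100
= 4958 * 0.7
= 3470.6


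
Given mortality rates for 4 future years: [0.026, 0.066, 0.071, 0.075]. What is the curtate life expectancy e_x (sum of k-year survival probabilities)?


e_x = sum_{k=1}^{n} k_p_x
k_p_x values:
  1_p_x = 0.974
  2_p_x = 0.909716
  3_p_x = 0.845126
  4_p_x = 0.781742
e_x = 3.5106


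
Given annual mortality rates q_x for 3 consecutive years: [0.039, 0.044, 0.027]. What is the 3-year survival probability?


p_k = 1 - q_k for each year
Survival = product of (1 - q_k)
= 0.961 * 0.956 * 0.973
= 0.8939


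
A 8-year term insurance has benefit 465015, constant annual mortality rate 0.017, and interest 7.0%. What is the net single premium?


NSP = benefit * sum_{k=0}^{n-1} k_p_x * q * v^(k+1)
With constant q=0.017, v=0.934579
Sum = 0.096253
NSP = 465015 * 0.096253
= 44759.3072


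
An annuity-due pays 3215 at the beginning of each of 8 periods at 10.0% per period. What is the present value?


PV_due = PMT * (1-(1+i)^(-n))/i * (1+i)
PV_immediate = 17151.7877
PV_due = 17151.7877 * 1.1
= 18866.9665


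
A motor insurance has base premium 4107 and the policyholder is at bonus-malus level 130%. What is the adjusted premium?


adjusted = base * BM_level / 100
= 4107 * 130 / 100
= 4107 * 1.3
= 5339.1


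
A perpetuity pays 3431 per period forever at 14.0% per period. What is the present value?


PV = PMT / i
= 3431 / 0.14
= 24507.1429


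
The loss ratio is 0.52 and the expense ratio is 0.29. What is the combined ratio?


Combined ratio = loss ratio + expense ratio
= 0.52 + 0.29
= 0.81


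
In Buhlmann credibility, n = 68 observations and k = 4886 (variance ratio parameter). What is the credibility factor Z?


Z = n / (n + k)
= 68 / (68 + 4886)
= 68 / 4954
= 0.0137


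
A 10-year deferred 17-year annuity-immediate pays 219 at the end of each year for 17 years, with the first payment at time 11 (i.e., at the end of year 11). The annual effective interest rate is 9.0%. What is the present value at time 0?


PV at time 10 of the 17-year annuity-immediate:
a_n = 219 * (1-(1+0.09)^(-17))/0.09 = 1871.0553
Discount back 10 years to time 0:
PV = 1871.0553 * (1+0.09)^(-10)
= 1871.0553 * 0.422411
= 790.354


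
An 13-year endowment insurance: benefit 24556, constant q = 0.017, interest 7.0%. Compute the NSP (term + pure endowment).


Term component = 3205.0122
Pure endowment = 13_p_x * v^13 * benefit = 0.800195 * 0.414964 * 24556 = 8153.8787
NSP = 11358.8909
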